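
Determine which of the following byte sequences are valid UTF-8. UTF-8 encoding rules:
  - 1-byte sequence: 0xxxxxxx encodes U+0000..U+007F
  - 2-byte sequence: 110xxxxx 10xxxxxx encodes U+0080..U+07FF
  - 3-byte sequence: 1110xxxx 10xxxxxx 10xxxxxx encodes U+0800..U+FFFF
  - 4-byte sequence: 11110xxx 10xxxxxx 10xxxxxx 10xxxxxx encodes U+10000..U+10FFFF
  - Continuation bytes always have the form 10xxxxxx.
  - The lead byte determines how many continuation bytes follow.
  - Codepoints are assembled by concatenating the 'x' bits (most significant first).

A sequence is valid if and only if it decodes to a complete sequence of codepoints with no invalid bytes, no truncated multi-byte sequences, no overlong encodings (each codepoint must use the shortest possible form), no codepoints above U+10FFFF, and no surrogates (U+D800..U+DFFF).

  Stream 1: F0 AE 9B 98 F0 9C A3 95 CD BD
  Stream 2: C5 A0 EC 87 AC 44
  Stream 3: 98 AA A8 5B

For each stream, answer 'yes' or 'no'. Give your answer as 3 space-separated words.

Answer: yes yes no

Derivation:
Stream 1: decodes cleanly. VALID
Stream 2: decodes cleanly. VALID
Stream 3: error at byte offset 0. INVALID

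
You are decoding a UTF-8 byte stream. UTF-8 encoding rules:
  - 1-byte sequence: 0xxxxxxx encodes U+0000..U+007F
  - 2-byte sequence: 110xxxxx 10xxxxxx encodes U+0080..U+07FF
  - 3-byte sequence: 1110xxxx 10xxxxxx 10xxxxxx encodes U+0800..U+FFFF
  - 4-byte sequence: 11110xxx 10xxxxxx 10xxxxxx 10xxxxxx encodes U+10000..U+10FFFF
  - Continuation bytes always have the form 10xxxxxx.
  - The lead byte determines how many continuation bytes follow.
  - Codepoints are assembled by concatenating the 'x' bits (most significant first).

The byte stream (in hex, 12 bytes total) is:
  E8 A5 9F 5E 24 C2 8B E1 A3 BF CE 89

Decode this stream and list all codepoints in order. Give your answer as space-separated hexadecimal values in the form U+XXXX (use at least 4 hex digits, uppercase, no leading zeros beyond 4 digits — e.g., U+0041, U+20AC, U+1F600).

Answer: U+895F U+005E U+0024 U+008B U+18FF U+0389

Derivation:
Byte[0]=E8: 3-byte lead, need 2 cont bytes. acc=0x8
Byte[1]=A5: continuation. acc=(acc<<6)|0x25=0x225
Byte[2]=9F: continuation. acc=(acc<<6)|0x1F=0x895F
Completed: cp=U+895F (starts at byte 0)
Byte[3]=5E: 1-byte ASCII. cp=U+005E
Byte[4]=24: 1-byte ASCII. cp=U+0024
Byte[5]=C2: 2-byte lead, need 1 cont bytes. acc=0x2
Byte[6]=8B: continuation. acc=(acc<<6)|0x0B=0x8B
Completed: cp=U+008B (starts at byte 5)
Byte[7]=E1: 3-byte lead, need 2 cont bytes. acc=0x1
Byte[8]=A3: continuation. acc=(acc<<6)|0x23=0x63
Byte[9]=BF: continuation. acc=(acc<<6)|0x3F=0x18FF
Completed: cp=U+18FF (starts at byte 7)
Byte[10]=CE: 2-byte lead, need 1 cont bytes. acc=0xE
Byte[11]=89: continuation. acc=(acc<<6)|0x09=0x389
Completed: cp=U+0389 (starts at byte 10)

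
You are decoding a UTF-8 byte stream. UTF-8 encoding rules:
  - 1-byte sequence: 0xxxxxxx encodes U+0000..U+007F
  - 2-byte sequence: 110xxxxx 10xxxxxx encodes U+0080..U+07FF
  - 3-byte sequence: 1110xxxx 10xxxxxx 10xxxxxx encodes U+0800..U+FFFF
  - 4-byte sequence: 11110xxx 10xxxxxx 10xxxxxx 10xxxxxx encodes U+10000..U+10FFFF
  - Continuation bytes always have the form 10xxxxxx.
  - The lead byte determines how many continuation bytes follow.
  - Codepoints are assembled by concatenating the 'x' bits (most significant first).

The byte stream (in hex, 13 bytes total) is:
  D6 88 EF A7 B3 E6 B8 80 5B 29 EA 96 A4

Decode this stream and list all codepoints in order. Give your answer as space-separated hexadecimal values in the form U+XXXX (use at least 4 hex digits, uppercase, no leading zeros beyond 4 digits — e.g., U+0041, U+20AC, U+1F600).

Answer: U+0588 U+F9F3 U+6E00 U+005B U+0029 U+A5A4

Derivation:
Byte[0]=D6: 2-byte lead, need 1 cont bytes. acc=0x16
Byte[1]=88: continuation. acc=(acc<<6)|0x08=0x588
Completed: cp=U+0588 (starts at byte 0)
Byte[2]=EF: 3-byte lead, need 2 cont bytes. acc=0xF
Byte[3]=A7: continuation. acc=(acc<<6)|0x27=0x3E7
Byte[4]=B3: continuation. acc=(acc<<6)|0x33=0xF9F3
Completed: cp=U+F9F3 (starts at byte 2)
Byte[5]=E6: 3-byte lead, need 2 cont bytes. acc=0x6
Byte[6]=B8: continuation. acc=(acc<<6)|0x38=0x1B8
Byte[7]=80: continuation. acc=(acc<<6)|0x00=0x6E00
Completed: cp=U+6E00 (starts at byte 5)
Byte[8]=5B: 1-byte ASCII. cp=U+005B
Byte[9]=29: 1-byte ASCII. cp=U+0029
Byte[10]=EA: 3-byte lead, need 2 cont bytes. acc=0xA
Byte[11]=96: continuation. acc=(acc<<6)|0x16=0x296
Byte[12]=A4: continuation. acc=(acc<<6)|0x24=0xA5A4
Completed: cp=U+A5A4 (starts at byte 10)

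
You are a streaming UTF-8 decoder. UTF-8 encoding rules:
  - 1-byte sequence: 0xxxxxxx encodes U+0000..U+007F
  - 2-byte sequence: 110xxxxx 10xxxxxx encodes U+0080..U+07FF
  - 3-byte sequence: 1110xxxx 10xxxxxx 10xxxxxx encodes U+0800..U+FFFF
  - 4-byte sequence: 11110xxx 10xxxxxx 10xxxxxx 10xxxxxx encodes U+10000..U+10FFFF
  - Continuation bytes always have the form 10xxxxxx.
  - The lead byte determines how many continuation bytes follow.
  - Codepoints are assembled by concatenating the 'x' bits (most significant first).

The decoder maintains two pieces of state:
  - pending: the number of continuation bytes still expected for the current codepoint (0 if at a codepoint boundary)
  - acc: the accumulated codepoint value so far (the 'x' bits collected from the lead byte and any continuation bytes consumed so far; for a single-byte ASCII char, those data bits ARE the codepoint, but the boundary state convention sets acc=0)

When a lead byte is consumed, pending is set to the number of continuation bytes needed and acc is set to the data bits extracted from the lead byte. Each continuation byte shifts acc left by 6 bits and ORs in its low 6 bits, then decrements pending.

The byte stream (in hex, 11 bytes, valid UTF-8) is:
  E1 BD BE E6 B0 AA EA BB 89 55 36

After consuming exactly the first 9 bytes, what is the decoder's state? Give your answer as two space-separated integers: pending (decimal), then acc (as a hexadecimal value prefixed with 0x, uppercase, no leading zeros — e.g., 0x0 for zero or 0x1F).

Byte[0]=E1: 3-byte lead. pending=2, acc=0x1
Byte[1]=BD: continuation. acc=(acc<<6)|0x3D=0x7D, pending=1
Byte[2]=BE: continuation. acc=(acc<<6)|0x3E=0x1F7E, pending=0
Byte[3]=E6: 3-byte lead. pending=2, acc=0x6
Byte[4]=B0: continuation. acc=(acc<<6)|0x30=0x1B0, pending=1
Byte[5]=AA: continuation. acc=(acc<<6)|0x2A=0x6C2A, pending=0
Byte[6]=EA: 3-byte lead. pending=2, acc=0xA
Byte[7]=BB: continuation. acc=(acc<<6)|0x3B=0x2BB, pending=1
Byte[8]=89: continuation. acc=(acc<<6)|0x09=0xAEC9, pending=0

Answer: 0 0xAEC9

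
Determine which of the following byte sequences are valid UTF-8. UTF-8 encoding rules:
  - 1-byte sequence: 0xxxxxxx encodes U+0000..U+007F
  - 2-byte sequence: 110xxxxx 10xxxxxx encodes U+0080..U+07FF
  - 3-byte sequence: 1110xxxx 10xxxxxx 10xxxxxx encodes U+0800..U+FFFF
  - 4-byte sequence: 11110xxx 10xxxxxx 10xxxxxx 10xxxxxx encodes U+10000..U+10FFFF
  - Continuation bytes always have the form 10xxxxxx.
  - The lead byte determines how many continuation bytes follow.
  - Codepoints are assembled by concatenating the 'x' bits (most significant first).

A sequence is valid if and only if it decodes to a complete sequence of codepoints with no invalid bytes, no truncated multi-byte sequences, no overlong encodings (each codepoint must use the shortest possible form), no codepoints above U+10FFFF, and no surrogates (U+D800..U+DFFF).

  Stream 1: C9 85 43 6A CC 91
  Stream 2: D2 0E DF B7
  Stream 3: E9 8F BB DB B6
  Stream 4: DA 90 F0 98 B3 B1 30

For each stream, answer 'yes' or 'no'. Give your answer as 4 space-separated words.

Stream 1: decodes cleanly. VALID
Stream 2: error at byte offset 1. INVALID
Stream 3: decodes cleanly. VALID
Stream 4: decodes cleanly. VALID

Answer: yes no yes yes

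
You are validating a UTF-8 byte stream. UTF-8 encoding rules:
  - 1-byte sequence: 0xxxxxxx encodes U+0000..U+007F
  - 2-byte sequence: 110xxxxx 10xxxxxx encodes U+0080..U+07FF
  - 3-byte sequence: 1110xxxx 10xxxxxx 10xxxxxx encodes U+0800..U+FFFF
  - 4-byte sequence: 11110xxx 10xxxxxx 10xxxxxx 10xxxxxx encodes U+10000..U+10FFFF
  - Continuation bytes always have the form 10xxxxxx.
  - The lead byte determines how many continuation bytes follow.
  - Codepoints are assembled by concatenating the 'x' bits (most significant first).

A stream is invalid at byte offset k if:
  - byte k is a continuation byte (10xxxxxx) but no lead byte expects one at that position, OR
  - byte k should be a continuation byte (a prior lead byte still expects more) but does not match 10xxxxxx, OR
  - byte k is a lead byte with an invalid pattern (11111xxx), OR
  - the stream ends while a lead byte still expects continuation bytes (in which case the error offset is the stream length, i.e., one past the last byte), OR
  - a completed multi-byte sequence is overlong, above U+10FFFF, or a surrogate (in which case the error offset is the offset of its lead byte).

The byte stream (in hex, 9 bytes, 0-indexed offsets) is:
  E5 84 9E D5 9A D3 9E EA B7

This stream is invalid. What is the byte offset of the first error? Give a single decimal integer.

Answer: 9

Derivation:
Byte[0]=E5: 3-byte lead, need 2 cont bytes. acc=0x5
Byte[1]=84: continuation. acc=(acc<<6)|0x04=0x144
Byte[2]=9E: continuation. acc=(acc<<6)|0x1E=0x511E
Completed: cp=U+511E (starts at byte 0)
Byte[3]=D5: 2-byte lead, need 1 cont bytes. acc=0x15
Byte[4]=9A: continuation. acc=(acc<<6)|0x1A=0x55A
Completed: cp=U+055A (starts at byte 3)
Byte[5]=D3: 2-byte lead, need 1 cont bytes. acc=0x13
Byte[6]=9E: continuation. acc=(acc<<6)|0x1E=0x4DE
Completed: cp=U+04DE (starts at byte 5)
Byte[7]=EA: 3-byte lead, need 2 cont bytes. acc=0xA
Byte[8]=B7: continuation. acc=(acc<<6)|0x37=0x2B7
Byte[9]: stream ended, expected continuation. INVALID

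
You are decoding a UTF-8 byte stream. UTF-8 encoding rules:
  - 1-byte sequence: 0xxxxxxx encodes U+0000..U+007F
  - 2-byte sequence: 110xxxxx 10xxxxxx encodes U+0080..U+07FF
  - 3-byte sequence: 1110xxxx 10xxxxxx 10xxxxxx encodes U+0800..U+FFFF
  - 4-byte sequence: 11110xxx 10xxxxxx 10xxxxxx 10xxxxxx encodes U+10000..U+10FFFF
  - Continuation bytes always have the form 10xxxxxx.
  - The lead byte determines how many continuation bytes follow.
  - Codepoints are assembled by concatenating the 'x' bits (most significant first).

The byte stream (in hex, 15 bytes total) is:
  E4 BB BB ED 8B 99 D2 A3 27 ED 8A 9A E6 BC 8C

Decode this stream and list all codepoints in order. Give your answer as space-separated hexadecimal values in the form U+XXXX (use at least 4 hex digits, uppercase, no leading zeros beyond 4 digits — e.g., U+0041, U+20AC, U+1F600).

Byte[0]=E4: 3-byte lead, need 2 cont bytes. acc=0x4
Byte[1]=BB: continuation. acc=(acc<<6)|0x3B=0x13B
Byte[2]=BB: continuation. acc=(acc<<6)|0x3B=0x4EFB
Completed: cp=U+4EFB (starts at byte 0)
Byte[3]=ED: 3-byte lead, need 2 cont bytes. acc=0xD
Byte[4]=8B: continuation. acc=(acc<<6)|0x0B=0x34B
Byte[5]=99: continuation. acc=(acc<<6)|0x19=0xD2D9
Completed: cp=U+D2D9 (starts at byte 3)
Byte[6]=D2: 2-byte lead, need 1 cont bytes. acc=0x12
Byte[7]=A3: continuation. acc=(acc<<6)|0x23=0x4A3
Completed: cp=U+04A3 (starts at byte 6)
Byte[8]=27: 1-byte ASCII. cp=U+0027
Byte[9]=ED: 3-byte lead, need 2 cont bytes. acc=0xD
Byte[10]=8A: continuation. acc=(acc<<6)|0x0A=0x34A
Byte[11]=9A: continuation. acc=(acc<<6)|0x1A=0xD29A
Completed: cp=U+D29A (starts at byte 9)
Byte[12]=E6: 3-byte lead, need 2 cont bytes. acc=0x6
Byte[13]=BC: continuation. acc=(acc<<6)|0x3C=0x1BC
Byte[14]=8C: continuation. acc=(acc<<6)|0x0C=0x6F0C
Completed: cp=U+6F0C (starts at byte 12)

Answer: U+4EFB U+D2D9 U+04A3 U+0027 U+D29A U+6F0C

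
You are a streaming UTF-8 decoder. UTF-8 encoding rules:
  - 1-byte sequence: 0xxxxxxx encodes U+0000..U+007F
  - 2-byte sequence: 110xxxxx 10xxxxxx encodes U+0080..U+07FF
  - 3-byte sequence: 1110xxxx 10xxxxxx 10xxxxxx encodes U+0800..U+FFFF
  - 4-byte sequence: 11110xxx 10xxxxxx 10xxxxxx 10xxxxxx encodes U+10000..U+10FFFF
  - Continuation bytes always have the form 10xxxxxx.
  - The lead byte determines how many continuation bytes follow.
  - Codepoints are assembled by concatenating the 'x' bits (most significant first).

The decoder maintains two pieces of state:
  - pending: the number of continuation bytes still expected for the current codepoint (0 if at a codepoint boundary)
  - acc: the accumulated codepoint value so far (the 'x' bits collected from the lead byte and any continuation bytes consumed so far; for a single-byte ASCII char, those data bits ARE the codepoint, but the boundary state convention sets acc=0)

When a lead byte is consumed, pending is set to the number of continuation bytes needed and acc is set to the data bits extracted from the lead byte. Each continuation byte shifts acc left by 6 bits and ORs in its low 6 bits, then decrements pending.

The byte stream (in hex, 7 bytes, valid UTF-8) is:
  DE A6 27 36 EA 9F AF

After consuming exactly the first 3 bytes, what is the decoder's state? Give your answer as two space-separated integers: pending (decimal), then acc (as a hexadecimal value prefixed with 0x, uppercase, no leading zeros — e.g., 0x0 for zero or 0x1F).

Answer: 0 0x0

Derivation:
Byte[0]=DE: 2-byte lead. pending=1, acc=0x1E
Byte[1]=A6: continuation. acc=(acc<<6)|0x26=0x7A6, pending=0
Byte[2]=27: 1-byte. pending=0, acc=0x0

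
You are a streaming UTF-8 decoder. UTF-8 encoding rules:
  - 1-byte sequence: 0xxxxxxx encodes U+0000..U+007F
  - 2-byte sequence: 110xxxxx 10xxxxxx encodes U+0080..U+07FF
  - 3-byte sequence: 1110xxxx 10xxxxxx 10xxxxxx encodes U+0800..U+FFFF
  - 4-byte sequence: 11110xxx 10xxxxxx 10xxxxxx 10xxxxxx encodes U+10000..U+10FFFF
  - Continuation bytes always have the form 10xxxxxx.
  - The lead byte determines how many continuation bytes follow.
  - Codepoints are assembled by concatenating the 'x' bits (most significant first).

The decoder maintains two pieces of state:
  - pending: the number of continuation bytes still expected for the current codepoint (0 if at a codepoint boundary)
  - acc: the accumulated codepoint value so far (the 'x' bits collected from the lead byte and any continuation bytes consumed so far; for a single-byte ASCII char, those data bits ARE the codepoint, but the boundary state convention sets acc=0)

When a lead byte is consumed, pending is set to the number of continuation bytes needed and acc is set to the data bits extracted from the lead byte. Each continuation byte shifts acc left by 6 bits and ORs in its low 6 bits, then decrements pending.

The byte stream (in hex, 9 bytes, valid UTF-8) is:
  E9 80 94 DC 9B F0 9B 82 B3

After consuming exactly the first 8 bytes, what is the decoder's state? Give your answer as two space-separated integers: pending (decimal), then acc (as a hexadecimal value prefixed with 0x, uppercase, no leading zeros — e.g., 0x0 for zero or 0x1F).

Answer: 1 0x6C2

Derivation:
Byte[0]=E9: 3-byte lead. pending=2, acc=0x9
Byte[1]=80: continuation. acc=(acc<<6)|0x00=0x240, pending=1
Byte[2]=94: continuation. acc=(acc<<6)|0x14=0x9014, pending=0
Byte[3]=DC: 2-byte lead. pending=1, acc=0x1C
Byte[4]=9B: continuation. acc=(acc<<6)|0x1B=0x71B, pending=0
Byte[5]=F0: 4-byte lead. pending=3, acc=0x0
Byte[6]=9B: continuation. acc=(acc<<6)|0x1B=0x1B, pending=2
Byte[7]=82: continuation. acc=(acc<<6)|0x02=0x6C2, pending=1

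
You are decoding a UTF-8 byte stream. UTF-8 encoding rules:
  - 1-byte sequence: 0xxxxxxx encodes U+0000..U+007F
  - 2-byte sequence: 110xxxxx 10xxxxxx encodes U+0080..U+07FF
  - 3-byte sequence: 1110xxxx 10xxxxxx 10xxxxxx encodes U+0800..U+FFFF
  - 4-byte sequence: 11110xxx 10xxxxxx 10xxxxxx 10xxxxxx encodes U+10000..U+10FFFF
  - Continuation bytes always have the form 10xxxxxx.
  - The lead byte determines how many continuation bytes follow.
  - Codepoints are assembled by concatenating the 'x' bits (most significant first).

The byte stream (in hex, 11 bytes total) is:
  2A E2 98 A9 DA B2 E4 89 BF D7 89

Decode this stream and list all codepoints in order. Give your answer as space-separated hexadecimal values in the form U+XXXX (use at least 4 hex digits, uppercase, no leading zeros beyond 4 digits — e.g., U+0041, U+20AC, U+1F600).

Byte[0]=2A: 1-byte ASCII. cp=U+002A
Byte[1]=E2: 3-byte lead, need 2 cont bytes. acc=0x2
Byte[2]=98: continuation. acc=(acc<<6)|0x18=0x98
Byte[3]=A9: continuation. acc=(acc<<6)|0x29=0x2629
Completed: cp=U+2629 (starts at byte 1)
Byte[4]=DA: 2-byte lead, need 1 cont bytes. acc=0x1A
Byte[5]=B2: continuation. acc=(acc<<6)|0x32=0x6B2
Completed: cp=U+06B2 (starts at byte 4)
Byte[6]=E4: 3-byte lead, need 2 cont bytes. acc=0x4
Byte[7]=89: continuation. acc=(acc<<6)|0x09=0x109
Byte[8]=BF: continuation. acc=(acc<<6)|0x3F=0x427F
Completed: cp=U+427F (starts at byte 6)
Byte[9]=D7: 2-byte lead, need 1 cont bytes. acc=0x17
Byte[10]=89: continuation. acc=(acc<<6)|0x09=0x5C9
Completed: cp=U+05C9 (starts at byte 9)

Answer: U+002A U+2629 U+06B2 U+427F U+05C9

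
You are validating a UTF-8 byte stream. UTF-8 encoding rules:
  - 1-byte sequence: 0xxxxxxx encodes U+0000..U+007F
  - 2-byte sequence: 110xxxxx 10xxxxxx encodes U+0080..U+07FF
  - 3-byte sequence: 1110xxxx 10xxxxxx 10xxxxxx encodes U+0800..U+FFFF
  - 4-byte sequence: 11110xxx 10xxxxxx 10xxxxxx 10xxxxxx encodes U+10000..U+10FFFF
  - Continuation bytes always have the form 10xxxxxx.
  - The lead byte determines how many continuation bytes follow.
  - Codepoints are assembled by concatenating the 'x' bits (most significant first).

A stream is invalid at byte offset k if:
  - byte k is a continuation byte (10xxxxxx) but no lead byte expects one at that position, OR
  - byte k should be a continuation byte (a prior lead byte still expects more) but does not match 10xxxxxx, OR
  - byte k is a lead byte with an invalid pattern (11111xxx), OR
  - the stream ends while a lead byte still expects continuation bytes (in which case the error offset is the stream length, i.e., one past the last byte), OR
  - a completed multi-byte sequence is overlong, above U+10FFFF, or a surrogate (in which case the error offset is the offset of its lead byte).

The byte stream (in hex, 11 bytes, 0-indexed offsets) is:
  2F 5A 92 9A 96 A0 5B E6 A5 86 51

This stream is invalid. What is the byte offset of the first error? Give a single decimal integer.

Byte[0]=2F: 1-byte ASCII. cp=U+002F
Byte[1]=5A: 1-byte ASCII. cp=U+005A
Byte[2]=92: INVALID lead byte (not 0xxx/110x/1110/11110)

Answer: 2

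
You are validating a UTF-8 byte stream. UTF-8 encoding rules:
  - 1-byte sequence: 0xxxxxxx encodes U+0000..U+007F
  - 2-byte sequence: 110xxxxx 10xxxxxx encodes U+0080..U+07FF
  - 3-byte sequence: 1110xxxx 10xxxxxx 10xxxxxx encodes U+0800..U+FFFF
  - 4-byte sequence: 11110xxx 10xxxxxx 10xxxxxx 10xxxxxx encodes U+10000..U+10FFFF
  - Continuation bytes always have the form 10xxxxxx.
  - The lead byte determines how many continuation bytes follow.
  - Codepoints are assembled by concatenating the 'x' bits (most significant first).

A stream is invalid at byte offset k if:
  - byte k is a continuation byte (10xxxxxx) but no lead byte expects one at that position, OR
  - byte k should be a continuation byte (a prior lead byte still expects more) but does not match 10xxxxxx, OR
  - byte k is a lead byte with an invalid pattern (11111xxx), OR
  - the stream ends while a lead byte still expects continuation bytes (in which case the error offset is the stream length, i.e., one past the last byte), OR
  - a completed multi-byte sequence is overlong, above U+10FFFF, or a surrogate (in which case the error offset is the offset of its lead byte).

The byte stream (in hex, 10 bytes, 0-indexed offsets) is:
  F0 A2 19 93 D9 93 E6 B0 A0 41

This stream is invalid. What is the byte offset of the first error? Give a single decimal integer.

Byte[0]=F0: 4-byte lead, need 3 cont bytes. acc=0x0
Byte[1]=A2: continuation. acc=(acc<<6)|0x22=0x22
Byte[2]=19: expected 10xxxxxx continuation. INVALID

Answer: 2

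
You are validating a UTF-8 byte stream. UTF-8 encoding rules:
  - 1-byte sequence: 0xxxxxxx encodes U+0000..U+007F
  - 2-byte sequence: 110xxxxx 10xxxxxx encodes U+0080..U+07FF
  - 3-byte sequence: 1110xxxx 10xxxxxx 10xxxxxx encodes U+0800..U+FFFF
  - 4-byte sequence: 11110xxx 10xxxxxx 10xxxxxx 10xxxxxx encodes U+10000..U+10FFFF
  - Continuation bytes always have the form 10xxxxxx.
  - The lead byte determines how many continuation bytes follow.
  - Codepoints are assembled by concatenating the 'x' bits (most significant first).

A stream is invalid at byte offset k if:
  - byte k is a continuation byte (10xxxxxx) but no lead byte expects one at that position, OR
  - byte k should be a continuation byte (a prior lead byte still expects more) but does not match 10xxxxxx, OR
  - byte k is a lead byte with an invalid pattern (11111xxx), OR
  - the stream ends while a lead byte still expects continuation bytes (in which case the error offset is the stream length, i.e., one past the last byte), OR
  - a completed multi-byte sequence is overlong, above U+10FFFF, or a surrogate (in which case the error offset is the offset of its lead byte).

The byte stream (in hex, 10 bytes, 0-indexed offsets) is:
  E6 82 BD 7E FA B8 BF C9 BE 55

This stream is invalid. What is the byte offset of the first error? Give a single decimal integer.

Byte[0]=E6: 3-byte lead, need 2 cont bytes. acc=0x6
Byte[1]=82: continuation. acc=(acc<<6)|0x02=0x182
Byte[2]=BD: continuation. acc=(acc<<6)|0x3D=0x60BD
Completed: cp=U+60BD (starts at byte 0)
Byte[3]=7E: 1-byte ASCII. cp=U+007E
Byte[4]=FA: INVALID lead byte (not 0xxx/110x/1110/11110)

Answer: 4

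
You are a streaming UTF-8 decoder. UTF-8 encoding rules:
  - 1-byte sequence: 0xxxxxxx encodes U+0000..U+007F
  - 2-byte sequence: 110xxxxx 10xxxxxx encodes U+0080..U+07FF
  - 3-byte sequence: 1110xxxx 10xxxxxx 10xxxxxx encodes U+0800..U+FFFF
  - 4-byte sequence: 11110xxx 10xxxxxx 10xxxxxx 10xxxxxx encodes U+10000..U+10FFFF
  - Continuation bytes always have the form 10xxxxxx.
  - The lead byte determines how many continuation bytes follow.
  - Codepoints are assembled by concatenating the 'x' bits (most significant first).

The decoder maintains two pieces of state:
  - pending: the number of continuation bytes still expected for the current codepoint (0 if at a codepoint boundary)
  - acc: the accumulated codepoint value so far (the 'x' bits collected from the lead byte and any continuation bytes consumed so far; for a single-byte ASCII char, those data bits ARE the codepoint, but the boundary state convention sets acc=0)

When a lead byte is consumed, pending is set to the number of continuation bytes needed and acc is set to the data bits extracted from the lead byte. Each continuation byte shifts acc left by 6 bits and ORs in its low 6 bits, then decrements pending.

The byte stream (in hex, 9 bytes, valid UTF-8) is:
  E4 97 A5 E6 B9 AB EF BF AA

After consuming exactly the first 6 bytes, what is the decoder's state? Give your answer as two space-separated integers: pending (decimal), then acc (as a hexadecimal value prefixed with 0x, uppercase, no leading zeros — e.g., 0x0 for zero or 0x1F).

Answer: 0 0x6E6B

Derivation:
Byte[0]=E4: 3-byte lead. pending=2, acc=0x4
Byte[1]=97: continuation. acc=(acc<<6)|0x17=0x117, pending=1
Byte[2]=A5: continuation. acc=(acc<<6)|0x25=0x45E5, pending=0
Byte[3]=E6: 3-byte lead. pending=2, acc=0x6
Byte[4]=B9: continuation. acc=(acc<<6)|0x39=0x1B9, pending=1
Byte[5]=AB: continuation. acc=(acc<<6)|0x2B=0x6E6B, pending=0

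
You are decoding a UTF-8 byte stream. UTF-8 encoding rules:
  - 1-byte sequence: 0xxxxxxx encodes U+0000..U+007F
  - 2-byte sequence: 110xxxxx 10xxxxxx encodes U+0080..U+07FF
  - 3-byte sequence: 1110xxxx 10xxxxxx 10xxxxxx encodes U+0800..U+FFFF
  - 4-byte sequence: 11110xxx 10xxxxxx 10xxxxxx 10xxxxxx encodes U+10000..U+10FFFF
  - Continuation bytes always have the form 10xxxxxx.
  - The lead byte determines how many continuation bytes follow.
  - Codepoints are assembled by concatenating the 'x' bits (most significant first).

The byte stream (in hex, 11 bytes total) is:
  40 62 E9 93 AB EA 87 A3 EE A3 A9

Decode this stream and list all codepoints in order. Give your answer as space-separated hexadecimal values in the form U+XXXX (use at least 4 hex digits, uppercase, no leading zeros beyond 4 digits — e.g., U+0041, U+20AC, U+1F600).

Byte[0]=40: 1-byte ASCII. cp=U+0040
Byte[1]=62: 1-byte ASCII. cp=U+0062
Byte[2]=E9: 3-byte lead, need 2 cont bytes. acc=0x9
Byte[3]=93: continuation. acc=(acc<<6)|0x13=0x253
Byte[4]=AB: continuation. acc=(acc<<6)|0x2B=0x94EB
Completed: cp=U+94EB (starts at byte 2)
Byte[5]=EA: 3-byte lead, need 2 cont bytes. acc=0xA
Byte[6]=87: continuation. acc=(acc<<6)|0x07=0x287
Byte[7]=A3: continuation. acc=(acc<<6)|0x23=0xA1E3
Completed: cp=U+A1E3 (starts at byte 5)
Byte[8]=EE: 3-byte lead, need 2 cont bytes. acc=0xE
Byte[9]=A3: continuation. acc=(acc<<6)|0x23=0x3A3
Byte[10]=A9: continuation. acc=(acc<<6)|0x29=0xE8E9
Completed: cp=U+E8E9 (starts at byte 8)

Answer: U+0040 U+0062 U+94EB U+A1E3 U+E8E9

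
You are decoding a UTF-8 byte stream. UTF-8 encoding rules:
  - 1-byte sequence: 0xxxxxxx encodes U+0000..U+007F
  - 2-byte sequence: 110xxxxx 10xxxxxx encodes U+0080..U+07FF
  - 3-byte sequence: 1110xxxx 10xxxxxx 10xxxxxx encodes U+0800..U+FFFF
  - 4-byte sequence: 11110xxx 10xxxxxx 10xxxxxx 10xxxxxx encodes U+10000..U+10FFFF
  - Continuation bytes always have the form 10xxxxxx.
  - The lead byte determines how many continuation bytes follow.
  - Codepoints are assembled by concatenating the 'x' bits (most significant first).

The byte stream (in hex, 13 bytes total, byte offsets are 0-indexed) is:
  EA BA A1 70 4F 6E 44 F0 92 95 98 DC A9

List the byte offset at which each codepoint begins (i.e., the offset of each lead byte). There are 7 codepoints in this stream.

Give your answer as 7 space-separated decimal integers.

Byte[0]=EA: 3-byte lead, need 2 cont bytes. acc=0xA
Byte[1]=BA: continuation. acc=(acc<<6)|0x3A=0x2BA
Byte[2]=A1: continuation. acc=(acc<<6)|0x21=0xAEA1
Completed: cp=U+AEA1 (starts at byte 0)
Byte[3]=70: 1-byte ASCII. cp=U+0070
Byte[4]=4F: 1-byte ASCII. cp=U+004F
Byte[5]=6E: 1-byte ASCII. cp=U+006E
Byte[6]=44: 1-byte ASCII. cp=U+0044
Byte[7]=F0: 4-byte lead, need 3 cont bytes. acc=0x0
Byte[8]=92: continuation. acc=(acc<<6)|0x12=0x12
Byte[9]=95: continuation. acc=(acc<<6)|0x15=0x495
Byte[10]=98: continuation. acc=(acc<<6)|0x18=0x12558
Completed: cp=U+12558 (starts at byte 7)
Byte[11]=DC: 2-byte lead, need 1 cont bytes. acc=0x1C
Byte[12]=A9: continuation. acc=(acc<<6)|0x29=0x729
Completed: cp=U+0729 (starts at byte 11)

Answer: 0 3 4 5 6 7 11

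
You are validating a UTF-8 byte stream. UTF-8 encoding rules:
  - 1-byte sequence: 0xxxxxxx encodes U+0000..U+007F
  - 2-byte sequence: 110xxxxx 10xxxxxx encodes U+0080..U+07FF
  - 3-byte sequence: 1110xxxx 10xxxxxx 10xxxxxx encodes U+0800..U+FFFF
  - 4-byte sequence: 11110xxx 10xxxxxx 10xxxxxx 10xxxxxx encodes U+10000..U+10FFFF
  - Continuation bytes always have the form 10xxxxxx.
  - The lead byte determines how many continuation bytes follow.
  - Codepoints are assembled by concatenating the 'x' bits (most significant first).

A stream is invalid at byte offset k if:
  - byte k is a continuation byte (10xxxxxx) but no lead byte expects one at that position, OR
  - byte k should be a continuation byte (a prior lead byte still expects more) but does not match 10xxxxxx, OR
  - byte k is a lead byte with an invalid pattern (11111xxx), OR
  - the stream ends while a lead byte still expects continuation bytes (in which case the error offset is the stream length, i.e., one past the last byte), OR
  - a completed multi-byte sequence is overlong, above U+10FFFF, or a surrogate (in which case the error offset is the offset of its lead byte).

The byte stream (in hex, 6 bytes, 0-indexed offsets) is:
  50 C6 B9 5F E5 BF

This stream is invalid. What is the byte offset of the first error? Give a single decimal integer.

Byte[0]=50: 1-byte ASCII. cp=U+0050
Byte[1]=C6: 2-byte lead, need 1 cont bytes. acc=0x6
Byte[2]=B9: continuation. acc=(acc<<6)|0x39=0x1B9
Completed: cp=U+01B9 (starts at byte 1)
Byte[3]=5F: 1-byte ASCII. cp=U+005F
Byte[4]=E5: 3-byte lead, need 2 cont bytes. acc=0x5
Byte[5]=BF: continuation. acc=(acc<<6)|0x3F=0x17F
Byte[6]: stream ended, expected continuation. INVALID

Answer: 6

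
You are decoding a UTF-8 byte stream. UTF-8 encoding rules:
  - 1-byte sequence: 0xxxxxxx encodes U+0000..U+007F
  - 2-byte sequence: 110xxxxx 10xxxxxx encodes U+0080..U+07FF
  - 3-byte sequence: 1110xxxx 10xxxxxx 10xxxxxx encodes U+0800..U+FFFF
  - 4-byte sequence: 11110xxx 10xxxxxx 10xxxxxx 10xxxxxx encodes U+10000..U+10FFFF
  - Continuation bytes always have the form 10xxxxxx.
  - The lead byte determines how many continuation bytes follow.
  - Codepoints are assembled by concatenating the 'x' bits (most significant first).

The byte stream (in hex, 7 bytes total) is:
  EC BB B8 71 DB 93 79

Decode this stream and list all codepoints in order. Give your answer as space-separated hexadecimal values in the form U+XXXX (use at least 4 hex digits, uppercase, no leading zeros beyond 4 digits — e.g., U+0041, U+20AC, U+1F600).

Byte[0]=EC: 3-byte lead, need 2 cont bytes. acc=0xC
Byte[1]=BB: continuation. acc=(acc<<6)|0x3B=0x33B
Byte[2]=B8: continuation. acc=(acc<<6)|0x38=0xCEF8
Completed: cp=U+CEF8 (starts at byte 0)
Byte[3]=71: 1-byte ASCII. cp=U+0071
Byte[4]=DB: 2-byte lead, need 1 cont bytes. acc=0x1B
Byte[5]=93: continuation. acc=(acc<<6)|0x13=0x6D3
Completed: cp=U+06D3 (starts at byte 4)
Byte[6]=79: 1-byte ASCII. cp=U+0079

Answer: U+CEF8 U+0071 U+06D3 U+0079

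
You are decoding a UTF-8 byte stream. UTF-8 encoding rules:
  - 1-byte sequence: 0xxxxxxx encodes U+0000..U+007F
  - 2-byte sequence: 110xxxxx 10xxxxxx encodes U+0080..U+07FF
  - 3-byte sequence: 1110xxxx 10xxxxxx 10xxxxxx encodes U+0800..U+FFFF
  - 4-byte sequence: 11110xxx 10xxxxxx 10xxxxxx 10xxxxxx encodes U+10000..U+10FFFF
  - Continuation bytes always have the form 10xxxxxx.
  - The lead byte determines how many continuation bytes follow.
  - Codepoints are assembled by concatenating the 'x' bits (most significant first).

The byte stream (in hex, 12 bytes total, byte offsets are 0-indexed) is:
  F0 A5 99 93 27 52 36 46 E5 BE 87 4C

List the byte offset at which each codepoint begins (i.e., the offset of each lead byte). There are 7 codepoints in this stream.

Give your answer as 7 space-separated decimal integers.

Answer: 0 4 5 6 7 8 11

Derivation:
Byte[0]=F0: 4-byte lead, need 3 cont bytes. acc=0x0
Byte[1]=A5: continuation. acc=(acc<<6)|0x25=0x25
Byte[2]=99: continuation. acc=(acc<<6)|0x19=0x959
Byte[3]=93: continuation. acc=(acc<<6)|0x13=0x25653
Completed: cp=U+25653 (starts at byte 0)
Byte[4]=27: 1-byte ASCII. cp=U+0027
Byte[5]=52: 1-byte ASCII. cp=U+0052
Byte[6]=36: 1-byte ASCII. cp=U+0036
Byte[7]=46: 1-byte ASCII. cp=U+0046
Byte[8]=E5: 3-byte lead, need 2 cont bytes. acc=0x5
Byte[9]=BE: continuation. acc=(acc<<6)|0x3E=0x17E
Byte[10]=87: continuation. acc=(acc<<6)|0x07=0x5F87
Completed: cp=U+5F87 (starts at byte 8)
Byte[11]=4C: 1-byte ASCII. cp=U+004C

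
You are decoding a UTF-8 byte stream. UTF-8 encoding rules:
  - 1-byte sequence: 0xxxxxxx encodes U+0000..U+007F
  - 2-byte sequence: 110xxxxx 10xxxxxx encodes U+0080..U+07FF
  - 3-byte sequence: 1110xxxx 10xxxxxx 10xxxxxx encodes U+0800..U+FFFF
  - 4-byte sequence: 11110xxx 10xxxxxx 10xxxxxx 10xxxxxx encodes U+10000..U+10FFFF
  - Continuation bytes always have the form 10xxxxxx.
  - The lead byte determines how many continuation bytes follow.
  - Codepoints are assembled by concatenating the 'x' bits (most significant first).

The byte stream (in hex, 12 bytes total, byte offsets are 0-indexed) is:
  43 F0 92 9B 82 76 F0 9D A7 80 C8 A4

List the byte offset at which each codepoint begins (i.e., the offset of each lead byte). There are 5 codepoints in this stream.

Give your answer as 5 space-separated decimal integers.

Byte[0]=43: 1-byte ASCII. cp=U+0043
Byte[1]=F0: 4-byte lead, need 3 cont bytes. acc=0x0
Byte[2]=92: continuation. acc=(acc<<6)|0x12=0x12
Byte[3]=9B: continuation. acc=(acc<<6)|0x1B=0x49B
Byte[4]=82: continuation. acc=(acc<<6)|0x02=0x126C2
Completed: cp=U+126C2 (starts at byte 1)
Byte[5]=76: 1-byte ASCII. cp=U+0076
Byte[6]=F0: 4-byte lead, need 3 cont bytes. acc=0x0
Byte[7]=9D: continuation. acc=(acc<<6)|0x1D=0x1D
Byte[8]=A7: continuation. acc=(acc<<6)|0x27=0x767
Byte[9]=80: continuation. acc=(acc<<6)|0x00=0x1D9C0
Completed: cp=U+1D9C0 (starts at byte 6)
Byte[10]=C8: 2-byte lead, need 1 cont bytes. acc=0x8
Byte[11]=A4: continuation. acc=(acc<<6)|0x24=0x224
Completed: cp=U+0224 (starts at byte 10)

Answer: 0 1 5 6 10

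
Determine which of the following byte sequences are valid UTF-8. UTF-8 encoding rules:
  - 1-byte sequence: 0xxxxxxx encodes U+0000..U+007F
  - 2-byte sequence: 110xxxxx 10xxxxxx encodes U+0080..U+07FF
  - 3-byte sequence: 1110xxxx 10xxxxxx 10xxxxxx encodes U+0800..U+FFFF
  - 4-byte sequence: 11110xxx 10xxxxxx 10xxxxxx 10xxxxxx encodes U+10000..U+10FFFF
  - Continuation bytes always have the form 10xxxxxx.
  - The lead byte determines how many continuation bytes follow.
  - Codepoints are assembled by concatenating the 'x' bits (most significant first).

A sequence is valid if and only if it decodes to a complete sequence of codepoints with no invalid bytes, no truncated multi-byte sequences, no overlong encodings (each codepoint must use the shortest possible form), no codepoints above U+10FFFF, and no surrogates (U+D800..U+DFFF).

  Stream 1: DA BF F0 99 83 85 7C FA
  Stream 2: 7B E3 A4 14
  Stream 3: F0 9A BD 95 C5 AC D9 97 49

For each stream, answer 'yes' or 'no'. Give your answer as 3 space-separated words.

Answer: no no yes

Derivation:
Stream 1: error at byte offset 7. INVALID
Stream 2: error at byte offset 3. INVALID
Stream 3: decodes cleanly. VALID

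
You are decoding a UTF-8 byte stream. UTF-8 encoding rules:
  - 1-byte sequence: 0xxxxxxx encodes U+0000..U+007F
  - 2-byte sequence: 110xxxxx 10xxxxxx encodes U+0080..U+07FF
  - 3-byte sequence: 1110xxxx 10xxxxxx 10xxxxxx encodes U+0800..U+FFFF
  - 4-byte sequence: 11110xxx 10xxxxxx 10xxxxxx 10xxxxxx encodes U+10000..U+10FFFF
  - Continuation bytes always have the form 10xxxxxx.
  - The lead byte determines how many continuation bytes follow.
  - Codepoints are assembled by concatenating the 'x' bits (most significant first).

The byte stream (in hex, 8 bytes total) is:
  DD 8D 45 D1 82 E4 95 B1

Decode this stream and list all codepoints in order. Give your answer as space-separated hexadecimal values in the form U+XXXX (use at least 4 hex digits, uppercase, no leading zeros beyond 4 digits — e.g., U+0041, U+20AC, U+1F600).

Answer: U+074D U+0045 U+0442 U+4571

Derivation:
Byte[0]=DD: 2-byte lead, need 1 cont bytes. acc=0x1D
Byte[1]=8D: continuation. acc=(acc<<6)|0x0D=0x74D
Completed: cp=U+074D (starts at byte 0)
Byte[2]=45: 1-byte ASCII. cp=U+0045
Byte[3]=D1: 2-byte lead, need 1 cont bytes. acc=0x11
Byte[4]=82: continuation. acc=(acc<<6)|0x02=0x442
Completed: cp=U+0442 (starts at byte 3)
Byte[5]=E4: 3-byte lead, need 2 cont bytes. acc=0x4
Byte[6]=95: continuation. acc=(acc<<6)|0x15=0x115
Byte[7]=B1: continuation. acc=(acc<<6)|0x31=0x4571
Completed: cp=U+4571 (starts at byte 5)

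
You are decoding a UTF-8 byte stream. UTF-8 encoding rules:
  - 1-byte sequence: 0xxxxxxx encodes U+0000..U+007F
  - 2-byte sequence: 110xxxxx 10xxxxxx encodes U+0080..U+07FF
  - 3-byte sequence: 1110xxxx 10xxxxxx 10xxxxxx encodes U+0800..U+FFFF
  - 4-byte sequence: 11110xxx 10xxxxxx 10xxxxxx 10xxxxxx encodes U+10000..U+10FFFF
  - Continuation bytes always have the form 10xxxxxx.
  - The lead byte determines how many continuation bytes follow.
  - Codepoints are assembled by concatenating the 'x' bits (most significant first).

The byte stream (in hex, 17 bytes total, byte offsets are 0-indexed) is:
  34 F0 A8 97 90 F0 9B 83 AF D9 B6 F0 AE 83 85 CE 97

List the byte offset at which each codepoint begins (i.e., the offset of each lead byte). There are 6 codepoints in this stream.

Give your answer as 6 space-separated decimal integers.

Byte[0]=34: 1-byte ASCII. cp=U+0034
Byte[1]=F0: 4-byte lead, need 3 cont bytes. acc=0x0
Byte[2]=A8: continuation. acc=(acc<<6)|0x28=0x28
Byte[3]=97: continuation. acc=(acc<<6)|0x17=0xA17
Byte[4]=90: continuation. acc=(acc<<6)|0x10=0x285D0
Completed: cp=U+285D0 (starts at byte 1)
Byte[5]=F0: 4-byte lead, need 3 cont bytes. acc=0x0
Byte[6]=9B: continuation. acc=(acc<<6)|0x1B=0x1B
Byte[7]=83: continuation. acc=(acc<<6)|0x03=0x6C3
Byte[8]=AF: continuation. acc=(acc<<6)|0x2F=0x1B0EF
Completed: cp=U+1B0EF (starts at byte 5)
Byte[9]=D9: 2-byte lead, need 1 cont bytes. acc=0x19
Byte[10]=B6: continuation. acc=(acc<<6)|0x36=0x676
Completed: cp=U+0676 (starts at byte 9)
Byte[11]=F0: 4-byte lead, need 3 cont bytes. acc=0x0
Byte[12]=AE: continuation. acc=(acc<<6)|0x2E=0x2E
Byte[13]=83: continuation. acc=(acc<<6)|0x03=0xB83
Byte[14]=85: continuation. acc=(acc<<6)|0x05=0x2E0C5
Completed: cp=U+2E0C5 (starts at byte 11)
Byte[15]=CE: 2-byte lead, need 1 cont bytes. acc=0xE
Byte[16]=97: continuation. acc=(acc<<6)|0x17=0x397
Completed: cp=U+0397 (starts at byte 15)

Answer: 0 1 5 9 11 15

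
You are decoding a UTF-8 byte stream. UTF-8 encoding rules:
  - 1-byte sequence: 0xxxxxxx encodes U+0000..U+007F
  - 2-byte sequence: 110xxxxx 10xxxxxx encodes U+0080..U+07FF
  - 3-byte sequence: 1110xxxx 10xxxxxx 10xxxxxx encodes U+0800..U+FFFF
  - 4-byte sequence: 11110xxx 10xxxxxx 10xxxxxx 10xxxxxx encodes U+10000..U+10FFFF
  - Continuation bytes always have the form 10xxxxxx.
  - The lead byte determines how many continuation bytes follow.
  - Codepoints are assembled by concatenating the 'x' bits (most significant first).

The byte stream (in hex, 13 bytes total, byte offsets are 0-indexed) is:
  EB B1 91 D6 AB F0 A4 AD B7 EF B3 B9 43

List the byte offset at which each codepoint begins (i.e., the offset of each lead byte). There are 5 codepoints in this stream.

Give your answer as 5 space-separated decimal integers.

Answer: 0 3 5 9 12

Derivation:
Byte[0]=EB: 3-byte lead, need 2 cont bytes. acc=0xB
Byte[1]=B1: continuation. acc=(acc<<6)|0x31=0x2F1
Byte[2]=91: continuation. acc=(acc<<6)|0x11=0xBC51
Completed: cp=U+BC51 (starts at byte 0)
Byte[3]=D6: 2-byte lead, need 1 cont bytes. acc=0x16
Byte[4]=AB: continuation. acc=(acc<<6)|0x2B=0x5AB
Completed: cp=U+05AB (starts at byte 3)
Byte[5]=F0: 4-byte lead, need 3 cont bytes. acc=0x0
Byte[6]=A4: continuation. acc=(acc<<6)|0x24=0x24
Byte[7]=AD: continuation. acc=(acc<<6)|0x2D=0x92D
Byte[8]=B7: continuation. acc=(acc<<6)|0x37=0x24B77
Completed: cp=U+24B77 (starts at byte 5)
Byte[9]=EF: 3-byte lead, need 2 cont bytes. acc=0xF
Byte[10]=B3: continuation. acc=(acc<<6)|0x33=0x3F3
Byte[11]=B9: continuation. acc=(acc<<6)|0x39=0xFCF9
Completed: cp=U+FCF9 (starts at byte 9)
Byte[12]=43: 1-byte ASCII. cp=U+0043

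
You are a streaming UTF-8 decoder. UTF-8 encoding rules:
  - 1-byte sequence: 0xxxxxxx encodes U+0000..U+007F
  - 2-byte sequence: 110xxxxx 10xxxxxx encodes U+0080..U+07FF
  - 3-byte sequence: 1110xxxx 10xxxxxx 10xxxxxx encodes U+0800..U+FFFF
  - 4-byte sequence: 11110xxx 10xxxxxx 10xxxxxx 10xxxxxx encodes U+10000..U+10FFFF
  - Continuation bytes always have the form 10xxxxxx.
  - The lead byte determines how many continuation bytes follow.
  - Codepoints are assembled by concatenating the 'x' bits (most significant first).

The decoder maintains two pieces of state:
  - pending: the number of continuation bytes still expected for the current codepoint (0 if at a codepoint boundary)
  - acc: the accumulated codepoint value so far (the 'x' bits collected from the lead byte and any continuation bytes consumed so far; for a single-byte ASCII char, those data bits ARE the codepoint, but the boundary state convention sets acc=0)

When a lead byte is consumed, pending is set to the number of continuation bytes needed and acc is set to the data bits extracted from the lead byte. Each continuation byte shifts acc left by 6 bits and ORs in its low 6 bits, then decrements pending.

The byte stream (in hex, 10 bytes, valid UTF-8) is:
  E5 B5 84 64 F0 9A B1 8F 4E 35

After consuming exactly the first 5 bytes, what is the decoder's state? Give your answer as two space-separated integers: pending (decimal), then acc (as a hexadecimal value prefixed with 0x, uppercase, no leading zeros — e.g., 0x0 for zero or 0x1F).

Byte[0]=E5: 3-byte lead. pending=2, acc=0x5
Byte[1]=B5: continuation. acc=(acc<<6)|0x35=0x175, pending=1
Byte[2]=84: continuation. acc=(acc<<6)|0x04=0x5D44, pending=0
Byte[3]=64: 1-byte. pending=0, acc=0x0
Byte[4]=F0: 4-byte lead. pending=3, acc=0x0

Answer: 3 0x0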